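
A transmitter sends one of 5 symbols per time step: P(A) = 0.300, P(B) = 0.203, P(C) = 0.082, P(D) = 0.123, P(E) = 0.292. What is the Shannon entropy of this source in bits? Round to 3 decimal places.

2.174 bits

H = −Σ pᵢ log₂ pᵢ.
−0.300·log₂(0.300) = 0.5211
−0.203·log₂(0.203) = 0.4670
−0.082·log₂(0.082) = 0.2959
−0.123·log₂(0.123) = 0.3719
−0.292·log₂(0.292) = 0.5186
Sum ≈ 2.1744 → 2.174 bits.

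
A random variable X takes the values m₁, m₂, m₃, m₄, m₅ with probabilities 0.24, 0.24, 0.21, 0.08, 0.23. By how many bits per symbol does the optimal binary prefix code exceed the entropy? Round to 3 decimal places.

0.050 bits

Entropy H = −Σ p log₂ p ≈ 2.2403 bits.
Huffman merges: 2/25+21/100→29/100; 23/100+6/25→47/100; 6/25+29/100→53/100; 47/100+53/100→1. L = 229/100 ≈ 2.2900.
L − H = 2.2900 − 2.2403 = 0.050 bits.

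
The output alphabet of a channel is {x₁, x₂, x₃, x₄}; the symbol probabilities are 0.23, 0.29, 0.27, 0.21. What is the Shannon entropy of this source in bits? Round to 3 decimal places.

1.988 bits

H = −Σ pᵢ log₂ pᵢ.
−0.23·log₂(0.23) = 0.4877
−0.29·log₂(0.29) = 0.5179
−0.27·log₂(0.27) = 0.5100
−0.21·log₂(0.21) = 0.4728
Sum ≈ 1.9884 → 1.988 bits.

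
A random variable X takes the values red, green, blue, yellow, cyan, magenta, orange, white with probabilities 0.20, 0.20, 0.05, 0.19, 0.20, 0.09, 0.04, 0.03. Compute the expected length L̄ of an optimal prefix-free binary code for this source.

2.79 bits/symbol

Repeatedly combine the two least-probable nodes; the expected code length is the sum of the merged weights.
merge 3/100 + 1/25 → 7/100
merge 1/20 + 7/100 → 3/25
merge 9/100 + 3/25 → 21/100
merge 19/100 + 1/5 → 39/100
merge 1/5 + 1/5 → 2/5
merge 21/100 + 39/100 → 3/5
merge 2/5 + 3/5 → 1
L = 7/100 + 3/25 + 21/100 + 39/100 + 2/5 + 3/5 + 1 = 279/100 = 2.79 bits/symbol.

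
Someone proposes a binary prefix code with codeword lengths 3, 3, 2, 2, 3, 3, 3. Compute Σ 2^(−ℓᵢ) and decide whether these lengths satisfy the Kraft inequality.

1.125; no

With common denominator 2^3 = 8: Σ 2^(−ℓᵢ) = 1/8 + 1/8 + 2/8 + 2/8 + 1/8 + 1/8 + 1/8 = 9/8 = 1.125.
Kraft's inequality requires Σ ≤ 1; here Σ = 1.125 > 1, so no such prefix code exists.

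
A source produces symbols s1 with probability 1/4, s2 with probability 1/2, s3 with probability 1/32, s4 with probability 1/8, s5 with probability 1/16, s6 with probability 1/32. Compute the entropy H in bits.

Each probability is a power of 1/2, so log₂(1/p) is an integer.
H = Σ p·log₂(1/p) = 1/4·2 + 1/2·1 + 1/32·5 + 1/8·3 + 1/16·4 + 1/32·5 = 1.9375 bits.

1.9375 bits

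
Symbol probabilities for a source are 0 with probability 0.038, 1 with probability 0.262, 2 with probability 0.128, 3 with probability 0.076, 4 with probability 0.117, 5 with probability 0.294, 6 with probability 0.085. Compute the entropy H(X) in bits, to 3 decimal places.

H = −Σ pᵢ log₂ pᵢ.
−0.038·log₂(0.038) = 0.1793
−0.262·log₂(0.262) = 0.5063
−0.128·log₂(0.128) = 0.3796
−0.076·log₂(0.076) = 0.2826
−0.117·log₂(0.117) = 0.3622
−0.294·log₂(0.294) = 0.5192
−0.085·log₂(0.085) = 0.3023
Sum ≈ 2.5314 → 2.531 bits.

2.531 bits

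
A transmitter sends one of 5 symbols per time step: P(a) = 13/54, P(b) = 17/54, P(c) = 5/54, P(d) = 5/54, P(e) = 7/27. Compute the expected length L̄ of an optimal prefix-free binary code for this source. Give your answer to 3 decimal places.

Repeatedly combine the two least-probable nodes; the expected code length is the sum of the merged weights.
merge 5/54 + 5/54 → 5/27
merge 5/27 + 13/54 → 23/54
merge 7/27 + 17/54 → 31/54
merge 23/54 + 31/54 → 1
L = 5/27 + 23/54 + 31/54 + 1 = 59/27 ≈ 2.185 bits/symbol.

2.185 bits/symbol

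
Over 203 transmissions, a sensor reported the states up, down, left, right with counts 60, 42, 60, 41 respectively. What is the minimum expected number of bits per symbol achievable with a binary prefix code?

Probabilities are the counts divided by 203.
Repeatedly combine the two least-probable nodes; the expected code length is the sum of the merged weights.
merge 41/203 + 6/29 → 83/203
merge 60/203 + 60/203 → 120/203
merge 83/203 + 120/203 → 1
L = 83/203 + 120/203 + 1 = 2 bits/symbol.

2 bits/symbol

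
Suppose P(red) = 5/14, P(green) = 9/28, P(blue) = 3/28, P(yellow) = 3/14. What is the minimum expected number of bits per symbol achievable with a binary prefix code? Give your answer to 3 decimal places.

1.964 bits/symbol

Repeatedly combine the two least-probable nodes; the expected code length is the sum of the merged weights.
merge 3/28 + 3/14 → 9/28
merge 9/28 + 9/28 → 9/14
merge 5/14 + 9/14 → 1
L = 9/28 + 9/14 + 1 = 55/28 ≈ 1.964 bits/symbol.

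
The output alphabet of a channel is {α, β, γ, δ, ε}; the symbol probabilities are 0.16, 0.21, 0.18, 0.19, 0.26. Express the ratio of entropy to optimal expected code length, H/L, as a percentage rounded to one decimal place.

Entropy H = −Σ p log₂ p ≈ 2.3017 bits.
Huffman merges: 4/25+9/50→17/50; 19/100+21/100→2/5; 13/50+17/50→3/5; 2/5+3/5→1. L = 117/50 ≈ 2.3400.
Efficiency = H/L = 2.3017/2.3400 = 98.4%.

98.4%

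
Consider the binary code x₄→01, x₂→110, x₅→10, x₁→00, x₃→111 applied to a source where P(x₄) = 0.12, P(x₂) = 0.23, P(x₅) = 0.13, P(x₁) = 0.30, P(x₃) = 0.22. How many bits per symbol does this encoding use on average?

L̄ = Σ pᵢ·ℓᵢ = 0.12·2 + 0.23·3 + 0.13·2 + 0.30·2 + 0.22·3 = 2.45 bits/symbol.

2.45 bits/symbol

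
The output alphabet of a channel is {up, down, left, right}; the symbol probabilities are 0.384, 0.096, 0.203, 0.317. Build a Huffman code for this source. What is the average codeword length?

1.915 bits/symbol

Repeatedly combine the two least-probable nodes; the expected code length is the sum of the merged weights.
merge 12/125 + 203/1000 → 299/1000
merge 299/1000 + 317/1000 → 77/125
merge 48/125 + 77/125 → 1
L = 299/1000 + 77/125 + 1 = 383/200 = 1.915 bits/symbol.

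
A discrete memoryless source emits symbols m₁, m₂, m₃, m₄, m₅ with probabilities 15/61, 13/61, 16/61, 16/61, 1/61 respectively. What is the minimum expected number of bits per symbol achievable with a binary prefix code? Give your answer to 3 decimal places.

2.230 bits/symbol

Repeatedly combine the two least-probable nodes; the expected code length is the sum of the merged weights.
merge 1/61 + 13/61 → 14/61
merge 14/61 + 15/61 → 29/61
merge 16/61 + 16/61 → 32/61
merge 29/61 + 32/61 → 1
L = 14/61 + 29/61 + 32/61 + 1 = 136/61 ≈ 2.230 bits/symbol.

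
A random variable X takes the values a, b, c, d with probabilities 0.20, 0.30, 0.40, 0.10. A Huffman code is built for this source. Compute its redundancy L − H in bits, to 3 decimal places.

0.054 bits

Entropy H = −Σ p log₂ p ≈ 1.8464 bits.
Huffman merges: 1/10+1/5→3/10; 3/10+3/10→3/5; 2/5+3/5→1. L = 19/10 ≈ 1.9000.
L − H = 1.9000 − 1.8464 = 0.054 bits.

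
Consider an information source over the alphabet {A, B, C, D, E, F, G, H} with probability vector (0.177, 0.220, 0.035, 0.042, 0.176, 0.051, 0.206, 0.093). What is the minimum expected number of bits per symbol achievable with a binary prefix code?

Repeatedly combine the two least-probable nodes; the expected code length is the sum of the merged weights.
merge 7/200 + 21/500 → 77/1000
merge 51/1000 + 77/1000 → 16/125
merge 93/1000 + 16/125 → 221/1000
merge 22/125 + 177/1000 → 353/1000
merge 103/500 + 11/50 → 213/500
merge 221/1000 + 353/1000 → 287/500
merge 213/500 + 287/500 → 1
L = 77/1000 + 16/125 + 221/1000 + 353/1000 + 213/500 + 287/500 + 1 = 2779/1000 = 2.779 bits/symbol.

2.779 bits/symbol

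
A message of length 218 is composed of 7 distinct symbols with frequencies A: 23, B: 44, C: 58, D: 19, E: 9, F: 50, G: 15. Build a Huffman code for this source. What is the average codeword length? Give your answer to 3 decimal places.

Probabilities are the counts divided by 218.
Repeatedly combine the two least-probable nodes; the expected code length is the sum of the merged weights.
merge 9/218 + 15/218 → 12/109
merge 19/218 + 23/218 → 21/109
merge 12/109 + 21/109 → 33/109
merge 22/109 + 25/109 → 47/109
merge 29/109 + 33/109 → 62/109
merge 47/109 + 62/109 → 1
L = 12/109 + 21/109 + 33/109 + 47/109 + 62/109 + 1 = 284/109 ≈ 2.606 bits/symbol.

2.606 bits/symbol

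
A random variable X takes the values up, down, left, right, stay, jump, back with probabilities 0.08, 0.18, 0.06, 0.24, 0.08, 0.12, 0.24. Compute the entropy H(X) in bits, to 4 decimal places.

2.6272 bits

H = −Σ pᵢ log₂ pᵢ.
−0.08·log₂(0.08) = 0.2915
−0.18·log₂(0.18) = 0.4453
−0.06·log₂(0.06) = 0.2435
−0.24·log₂(0.24) = 0.4941
−0.08·log₂(0.08) = 0.2915
−0.12·log₂(0.12) = 0.3671
−0.24·log₂(0.24) = 0.4941
Sum ≈ 2.6272 → 2.6272 bits.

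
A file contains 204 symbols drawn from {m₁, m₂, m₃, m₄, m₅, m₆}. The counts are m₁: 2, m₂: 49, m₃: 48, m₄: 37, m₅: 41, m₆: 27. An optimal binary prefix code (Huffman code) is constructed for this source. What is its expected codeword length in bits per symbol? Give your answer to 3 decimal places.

2.466 bits/symbol

Probabilities are the counts divided by 204.
Repeatedly combine the two least-probable nodes; the expected code length is the sum of the merged weights.
merge 1/102 + 9/68 → 29/204
merge 29/204 + 37/204 → 11/34
merge 41/204 + 4/17 → 89/204
merge 49/204 + 11/34 → 115/204
merge 89/204 + 115/204 → 1
L = 29/204 + 11/34 + 89/204 + 115/204 + 1 = 503/204 ≈ 2.466 bits/symbol.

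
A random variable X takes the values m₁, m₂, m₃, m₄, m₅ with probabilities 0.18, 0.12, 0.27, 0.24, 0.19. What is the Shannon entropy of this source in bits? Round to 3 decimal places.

H = −Σ pᵢ log₂ pᵢ.
−0.18·log₂(0.18) = 0.4453
−0.12·log₂(0.12) = 0.3671
−0.27·log₂(0.27) = 0.5100
−0.24·log₂(0.24) = 0.4941
−0.19·log₂(0.19) = 0.4552
Sum ≈ 2.2718 → 2.272 bits.

2.272 bits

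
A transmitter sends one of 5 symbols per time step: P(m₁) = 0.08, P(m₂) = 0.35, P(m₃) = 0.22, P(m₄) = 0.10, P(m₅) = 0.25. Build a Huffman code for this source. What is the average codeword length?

2.18 bits/symbol

Repeatedly combine the two least-probable nodes; the expected code length is the sum of the merged weights.
merge 2/25 + 1/10 → 9/50
merge 9/50 + 11/50 → 2/5
merge 1/4 + 7/20 → 3/5
merge 2/5 + 3/5 → 1
L = 9/50 + 2/5 + 3/5 + 1 = 109/50 = 2.18 bits/symbol.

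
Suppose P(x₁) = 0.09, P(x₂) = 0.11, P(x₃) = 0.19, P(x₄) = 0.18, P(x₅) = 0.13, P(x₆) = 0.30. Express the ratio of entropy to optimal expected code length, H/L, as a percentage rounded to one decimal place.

Entropy H = −Σ p log₂ p ≈ 2.4672 bits.
Huffman merges: 9/100+11/100→1/5; 13/100+9/50→31/100; 19/100+1/5→39/100; 3/10+31/100→61/100; 39/100+61/100→1. L = 251/100 ≈ 2.5100.
Efficiency = H/L = 2.4672/2.5100 = 98.3%.

98.3%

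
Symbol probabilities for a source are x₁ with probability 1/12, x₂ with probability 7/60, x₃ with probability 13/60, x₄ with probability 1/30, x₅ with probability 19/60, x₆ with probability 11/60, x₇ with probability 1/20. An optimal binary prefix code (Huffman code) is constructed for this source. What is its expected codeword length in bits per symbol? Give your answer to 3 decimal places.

2.533 bits/symbol

Repeatedly combine the two least-probable nodes; the expected code length is the sum of the merged weights.
merge 1/30 + 1/20 → 1/12
merge 1/12 + 1/12 → 1/6
merge 7/60 + 1/6 → 17/60
merge 11/60 + 13/60 → 2/5
merge 17/60 + 19/60 → 3/5
merge 2/5 + 3/5 → 1
L = 1/12 + 1/6 + 17/60 + 2/5 + 3/5 + 1 = 38/15 ≈ 2.533 bits/symbol.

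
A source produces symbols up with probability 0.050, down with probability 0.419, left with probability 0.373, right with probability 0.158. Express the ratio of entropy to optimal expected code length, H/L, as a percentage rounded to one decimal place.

Entropy H = −Σ p log₂ p ≈ 1.6932 bits.
Huffman merges: 1/20+79/500→26/125; 26/125+373/1000→581/1000; 419/1000+581/1000→1. L = 1789/1000 ≈ 1.7890.
Efficiency = H/L = 1.6932/1.7890 = 94.6%.

94.6%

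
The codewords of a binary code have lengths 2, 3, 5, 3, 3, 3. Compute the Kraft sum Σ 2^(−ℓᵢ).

0.78125

With common denominator 2^5 = 32: Σ 2^(−ℓᵢ) = 8/32 + 4/32 + 1/32 + 4/32 + 4/32 + 4/32 = 25/32 = 0.78125.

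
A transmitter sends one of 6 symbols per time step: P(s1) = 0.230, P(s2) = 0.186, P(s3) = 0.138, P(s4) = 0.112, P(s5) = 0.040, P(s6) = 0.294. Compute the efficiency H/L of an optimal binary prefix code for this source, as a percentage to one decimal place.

98.0%

Entropy H = −Σ p log₂ p ≈ 2.3921 bits.
Huffman merges: 1/25+14/125→19/125; 69/500+19/125→29/100; 93/500+23/100→52/125; 29/100+147/500→73/125; 52/125+73/125→1. L = 1221/500 ≈ 2.4420.
Efficiency = H/L = 2.3921/2.4420 = 98.0%.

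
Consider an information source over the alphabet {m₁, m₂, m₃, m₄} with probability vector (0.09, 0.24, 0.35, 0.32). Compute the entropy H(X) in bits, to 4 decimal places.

1.8629 bits

H = −Σ pᵢ log₂ pᵢ.
−0.09·log₂(0.09) = 0.3127
−0.24·log₂(0.24) = 0.4941
−0.35·log₂(0.35) = 0.5301
−0.32·log₂(0.32) = 0.5260
Sum ≈ 1.8629 → 1.8629 bits.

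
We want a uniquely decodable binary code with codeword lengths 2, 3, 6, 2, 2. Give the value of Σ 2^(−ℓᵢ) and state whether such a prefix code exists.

0.890625; yes

With common denominator 2^6 = 64: Σ 2^(−ℓᵢ) = 16/64 + 8/64 + 1/64 + 16/64 + 16/64 = 57/64 = 0.890625.
Kraft's inequality requires Σ ≤ 1; here Σ = 0.890625 ≤ 1, so such a prefix code exists.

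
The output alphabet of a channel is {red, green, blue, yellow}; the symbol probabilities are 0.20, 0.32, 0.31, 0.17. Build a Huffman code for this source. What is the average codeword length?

2 bits/symbol

Repeatedly combine the two least-probable nodes; the expected code length is the sum of the merged weights.
merge 17/100 + 1/5 → 37/100
merge 31/100 + 8/25 → 63/100
merge 37/100 + 63/100 → 1
L = 37/100 + 63/100 + 1 = 2 bits/symbol.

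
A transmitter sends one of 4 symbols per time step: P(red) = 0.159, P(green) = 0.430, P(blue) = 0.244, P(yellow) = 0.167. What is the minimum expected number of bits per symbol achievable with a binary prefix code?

Repeatedly combine the two least-probable nodes; the expected code length is the sum of the merged weights.
merge 159/1000 + 167/1000 → 163/500
merge 61/250 + 163/500 → 57/100
merge 43/100 + 57/100 → 1
L = 163/500 + 57/100 + 1 = 237/125 = 1.896 bits/symbol.

1.896 bits/symbol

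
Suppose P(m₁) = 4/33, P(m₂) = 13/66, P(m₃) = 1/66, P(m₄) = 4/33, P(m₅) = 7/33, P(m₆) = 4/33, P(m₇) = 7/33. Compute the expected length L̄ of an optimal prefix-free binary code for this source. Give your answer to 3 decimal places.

Repeatedly combine the two least-probable nodes; the expected code length is the sum of the merged weights.
merge 1/66 + 4/33 → 3/22
merge 4/33 + 4/33 → 8/33
merge 3/22 + 13/66 → 1/3
merge 7/33 + 7/33 → 14/33
merge 8/33 + 1/3 → 19/33
merge 14/33 + 19/33 → 1
L = 3/22 + 8/33 + 1/3 + 14/33 + 19/33 + 1 = 179/66 ≈ 2.712 bits/symbol.

2.712 bits/symbol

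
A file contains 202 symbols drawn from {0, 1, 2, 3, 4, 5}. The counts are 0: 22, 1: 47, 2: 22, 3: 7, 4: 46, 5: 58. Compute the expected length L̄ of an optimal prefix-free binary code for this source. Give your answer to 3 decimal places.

2.396 bits/symbol

Probabilities are the counts divided by 202.
Repeatedly combine the two least-probable nodes; the expected code length is the sum of the merged weights.
merge 7/202 + 11/101 → 29/202
merge 11/101 + 29/202 → 51/202
merge 23/101 + 47/202 → 93/202
merge 51/202 + 29/101 → 109/202
merge 93/202 + 109/202 → 1
L = 29/202 + 51/202 + 93/202 + 109/202 + 1 = 242/101 ≈ 2.396 bits/symbol.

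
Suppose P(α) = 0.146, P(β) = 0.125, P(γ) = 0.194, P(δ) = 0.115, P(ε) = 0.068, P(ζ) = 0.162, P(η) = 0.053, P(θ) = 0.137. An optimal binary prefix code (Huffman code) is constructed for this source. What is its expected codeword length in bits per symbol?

Repeatedly combine the two least-probable nodes; the expected code length is the sum of the merged weights.
merge 53/1000 + 17/250 → 121/1000
merge 23/200 + 121/1000 → 59/250
merge 1/8 + 137/1000 → 131/500
merge 73/500 + 81/500 → 77/250
merge 97/500 + 59/250 → 43/100
merge 131/500 + 77/250 → 57/100
merge 43/100 + 57/100 → 1
L = 121/1000 + 59/250 + 131/500 + 77/250 + 43/100 + 57/100 + 1 = 2927/1000 = 2.927 bits/symbol.

2.927 bits/symbol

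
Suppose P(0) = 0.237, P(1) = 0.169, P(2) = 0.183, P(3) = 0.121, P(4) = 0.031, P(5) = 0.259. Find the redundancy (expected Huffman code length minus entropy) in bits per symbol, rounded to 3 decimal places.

0.070 bits

Entropy H = −Σ p log₂ p ≈ 2.4029 bits.
Huffman merges: 31/1000+121/1000→19/125; 19/125+169/1000→321/1000; 183/1000+237/1000→21/50; 259/1000+321/1000→29/50; 21/50+29/50→1. L = 2473/1000 ≈ 2.4730.
L − H = 2.4730 − 2.4029 = 0.070 bits.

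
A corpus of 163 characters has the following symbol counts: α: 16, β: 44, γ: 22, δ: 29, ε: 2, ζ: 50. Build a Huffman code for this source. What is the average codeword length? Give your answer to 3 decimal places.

Probabilities are the counts divided by 163.
Repeatedly combine the two least-probable nodes; the expected code length is the sum of the merged weights.
merge 2/163 + 16/163 → 18/163
merge 18/163 + 22/163 → 40/163
merge 29/163 + 40/163 → 69/163
merge 44/163 + 50/163 → 94/163
merge 69/163 + 94/163 → 1
L = 18/163 + 40/163 + 69/163 + 94/163 + 1 = 384/163 ≈ 2.356 bits/symbol.

2.356 bits/symbol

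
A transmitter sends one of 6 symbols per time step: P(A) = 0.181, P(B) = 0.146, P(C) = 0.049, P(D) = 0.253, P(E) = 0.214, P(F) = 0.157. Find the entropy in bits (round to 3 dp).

H = −Σ pᵢ log₂ pᵢ.
−0.181·log₂(0.181) = 0.4463
−0.146·log₂(0.146) = 0.4053
−0.049·log₂(0.049) = 0.2132
−0.253·log₂(0.253) = 0.5016
−0.214·log₂(0.214) = 0.4760
−0.157·log₂(0.157) = 0.4194
Sum ≈ 2.4619 → 2.462 bits.

2.462 bits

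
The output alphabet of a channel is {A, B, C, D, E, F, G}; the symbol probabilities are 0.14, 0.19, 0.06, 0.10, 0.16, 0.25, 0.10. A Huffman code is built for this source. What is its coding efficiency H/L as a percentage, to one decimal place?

98.6%

Entropy H = −Σ p log₂ p ≈ 2.6833 bits.
Huffman merges: 3/50+1/10→4/25; 1/10+7/50→6/25; 4/25+4/25→8/25; 19/100+6/25→43/100; 1/4+8/25→57/100; 43/100+57/100→1. L = 68/25 ≈ 2.7200.
Efficiency = H/L = 2.6833/2.7200 = 98.6%.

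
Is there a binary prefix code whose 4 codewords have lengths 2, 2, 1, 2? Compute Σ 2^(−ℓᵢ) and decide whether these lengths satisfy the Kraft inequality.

With common denominator 2^2 = 4: Σ 2^(−ℓᵢ) = 1/4 + 1/4 + 2/4 + 1/4 = 5/4 = 1.25.
Kraft's inequality requires Σ ≤ 1; here Σ = 1.25 > 1, so no such prefix code exists.

1.25; no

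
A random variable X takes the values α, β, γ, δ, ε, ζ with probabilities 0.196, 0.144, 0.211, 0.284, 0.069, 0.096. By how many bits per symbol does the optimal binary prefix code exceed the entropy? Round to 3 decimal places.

0.030 bits

Entropy H = −Σ p log₂ p ≈ 2.4435 bits.
Huffman merges: 69/1000+12/125→33/200; 18/125+33/200→309/1000; 49/250+211/1000→407/1000; 71/250+309/1000→593/1000; 407/1000+593/1000→1. L = 1237/500 ≈ 2.4740.
L − H = 2.4740 − 2.4435 = 0.030 bits.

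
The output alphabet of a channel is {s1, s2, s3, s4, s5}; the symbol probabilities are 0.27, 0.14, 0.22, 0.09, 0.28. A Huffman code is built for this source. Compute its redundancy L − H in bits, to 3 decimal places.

Entropy H = −Σ p log₂ p ≈ 2.2146 bits.
Huffman merges: 9/100+7/50→23/100; 11/50+23/100→9/20; 27/100+7/25→11/20; 9/20+11/20→1. L = 223/100 ≈ 2.2300.
L − H = 2.2300 − 2.2146 = 0.015 bits.

0.015 bits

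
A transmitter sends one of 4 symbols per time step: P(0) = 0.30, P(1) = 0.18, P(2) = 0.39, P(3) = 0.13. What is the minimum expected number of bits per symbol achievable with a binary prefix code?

Repeatedly combine the two least-probable nodes; the expected code length is the sum of the merged weights.
merge 13/100 + 9/50 → 31/100
merge 3/10 + 31/100 → 61/100
merge 39/100 + 61/100 → 1
L = 31/100 + 61/100 + 1 = 48/25 = 1.92 bits/symbol.

1.92 bits/symbol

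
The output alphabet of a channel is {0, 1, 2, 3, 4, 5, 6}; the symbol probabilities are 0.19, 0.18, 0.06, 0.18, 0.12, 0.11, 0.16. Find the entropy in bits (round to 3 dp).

2.730 bits

H = −Σ pᵢ log₂ pᵢ.
−0.19·log₂(0.19) = 0.4552
−0.18·log₂(0.18) = 0.4453
−0.06·log₂(0.06) = 0.2435
−0.18·log₂(0.18) = 0.4453
−0.12·log₂(0.12) = 0.3671
−0.11·log₂(0.11) = 0.3503
−0.16·log₂(0.16) = 0.4230
Sum ≈ 2.7297 → 2.730 bits.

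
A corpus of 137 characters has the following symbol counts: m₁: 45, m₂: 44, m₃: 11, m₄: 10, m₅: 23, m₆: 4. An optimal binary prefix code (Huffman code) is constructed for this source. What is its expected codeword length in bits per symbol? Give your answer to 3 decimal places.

2.285 bits/symbol

Probabilities are the counts divided by 137.
Repeatedly combine the two least-probable nodes; the expected code length is the sum of the merged weights.
merge 4/137 + 10/137 → 14/137
merge 11/137 + 14/137 → 25/137
merge 23/137 + 25/137 → 48/137
merge 44/137 + 45/137 → 89/137
merge 48/137 + 89/137 → 1
L = 14/137 + 25/137 + 48/137 + 89/137 + 1 = 313/137 ≈ 2.285 bits/symbol.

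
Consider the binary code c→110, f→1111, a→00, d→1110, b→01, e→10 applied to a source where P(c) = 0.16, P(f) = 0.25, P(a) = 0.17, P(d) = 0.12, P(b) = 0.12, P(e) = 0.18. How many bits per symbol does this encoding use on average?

2.9 bits/symbol

L̄ = Σ pᵢ·ℓᵢ = 0.16·3 + 0.25·4 + 0.17·2 + 0.12·4 + 0.12·2 + 0.18·2 = 2.9 bits/symbol.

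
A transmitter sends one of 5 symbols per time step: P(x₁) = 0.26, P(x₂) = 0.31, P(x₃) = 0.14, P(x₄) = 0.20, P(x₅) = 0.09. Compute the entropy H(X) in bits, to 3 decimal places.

2.203 bits

H = −Σ pᵢ log₂ pᵢ.
−0.26·log₂(0.26) = 0.5053
−0.31·log₂(0.31) = 0.5238
−0.14·log₂(0.14) = 0.3971
−0.20·log₂(0.20) = 0.4644
−0.09·log₂(0.09) = 0.3127
Sum ≈ 2.2032 → 2.203 bits.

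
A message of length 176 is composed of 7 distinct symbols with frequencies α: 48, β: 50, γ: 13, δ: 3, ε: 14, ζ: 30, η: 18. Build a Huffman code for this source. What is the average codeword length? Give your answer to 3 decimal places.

2.534 bits/symbol

Probabilities are the counts divided by 176.
Repeatedly combine the two least-probable nodes; the expected code length is the sum of the merged weights.
merge 3/176 + 13/176 → 1/11
merge 7/88 + 1/11 → 15/88
merge 9/88 + 15/88 → 3/11
merge 15/88 + 3/11 → 39/88
merge 3/11 + 25/88 → 49/88
merge 39/88 + 49/88 → 1
L = 1/11 + 15/88 + 3/11 + 39/88 + 49/88 + 1 = 223/88 ≈ 2.534 bits/symbol.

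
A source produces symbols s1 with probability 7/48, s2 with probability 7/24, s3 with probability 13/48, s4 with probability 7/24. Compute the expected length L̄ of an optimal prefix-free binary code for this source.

Repeatedly combine the two least-probable nodes; the expected code length is the sum of the merged weights.
merge 7/48 + 13/48 → 5/12
merge 7/24 + 7/24 → 7/12
merge 5/12 + 7/12 → 1
L = 5/12 + 7/12 + 1 = 2 bits/symbol.

2 bits/symbol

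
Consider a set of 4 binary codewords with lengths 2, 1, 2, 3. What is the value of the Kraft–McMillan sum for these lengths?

1.125

With common denominator 2^3 = 8: Σ 2^(−ℓᵢ) = 2/8 + 4/8 + 2/8 + 1/8 = 9/8 = 1.125.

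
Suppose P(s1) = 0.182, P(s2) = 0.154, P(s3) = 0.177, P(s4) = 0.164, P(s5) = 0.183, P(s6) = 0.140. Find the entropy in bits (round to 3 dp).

2.578 bits

H = −Σ pᵢ log₂ pᵢ.
−0.182·log₂(0.182) = 0.4474
−0.154·log₂(0.154) = 0.4156
−0.177·log₂(0.177) = 0.4422
−0.164·log₂(0.164) = 0.4278
−0.183·log₂(0.183) = 0.4484
−0.140·log₂(0.140) = 0.3971
Sum ≈ 2.5784 → 2.578 bits.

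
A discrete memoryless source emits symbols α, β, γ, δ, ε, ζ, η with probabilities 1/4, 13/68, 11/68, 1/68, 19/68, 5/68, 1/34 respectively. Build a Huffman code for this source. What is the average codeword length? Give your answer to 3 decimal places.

2.441 bits/symbol

Repeatedly combine the two least-probable nodes; the expected code length is the sum of the merged weights.
merge 1/68 + 1/34 → 3/68
merge 3/68 + 5/68 → 2/17
merge 2/17 + 11/68 → 19/68
merge 13/68 + 1/4 → 15/34
merge 19/68 + 19/68 → 19/34
merge 15/34 + 19/34 → 1
L = 3/68 + 2/17 + 19/68 + 15/34 + 19/34 + 1 = 83/34 ≈ 2.441 bits/symbol.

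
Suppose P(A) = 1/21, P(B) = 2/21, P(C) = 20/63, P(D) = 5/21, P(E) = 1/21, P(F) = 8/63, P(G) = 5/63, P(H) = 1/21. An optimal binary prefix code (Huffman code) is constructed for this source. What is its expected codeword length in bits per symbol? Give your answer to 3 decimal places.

2.667 bits/symbol

Repeatedly combine the two least-probable nodes; the expected code length is the sum of the merged weights.
merge 1/21 + 1/21 → 2/21
merge 1/21 + 5/63 → 8/63
merge 2/21 + 2/21 → 4/21
merge 8/63 + 8/63 → 16/63
merge 4/21 + 5/21 → 3/7
merge 16/63 + 20/63 → 4/7
merge 3/7 + 4/7 → 1
L = 2/21 + 8/63 + 4/21 + 16/63 + 3/7 + 4/7 + 1 = 8/3 ≈ 2.667 bits/symbol.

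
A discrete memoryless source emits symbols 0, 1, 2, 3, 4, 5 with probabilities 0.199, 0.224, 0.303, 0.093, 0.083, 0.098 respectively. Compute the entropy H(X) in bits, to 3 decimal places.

H = −Σ pᵢ log₂ pᵢ.
−0.199·log₂(0.199) = 0.4635
−0.224·log₂(0.224) = 0.4835
−0.303·log₂(0.303) = 0.5220
−0.093·log₂(0.093) = 0.3187
−0.083·log₂(0.083) = 0.2980
−0.098·log₂(0.098) = 0.3284
Sum ≈ 2.4141 → 2.414 bits.

2.414 bits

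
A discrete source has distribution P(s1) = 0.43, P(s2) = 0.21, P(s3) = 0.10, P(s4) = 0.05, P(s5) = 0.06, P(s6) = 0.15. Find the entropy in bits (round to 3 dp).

2.199 bits

H = −Σ pᵢ log₂ pᵢ.
−0.43·log₂(0.43) = 0.5236
−0.21·log₂(0.21) = 0.4728
−0.10·log₂(0.10) = 0.3322
−0.05·log₂(0.05) = 0.2161
−0.06·log₂(0.06) = 0.2435
−0.15·log₂(0.15) = 0.4105
Sum ≈ 2.1988 → 2.199 bits.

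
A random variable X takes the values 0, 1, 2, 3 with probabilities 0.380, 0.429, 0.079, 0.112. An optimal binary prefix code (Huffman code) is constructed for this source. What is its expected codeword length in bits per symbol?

1.762 bits/symbol

Repeatedly combine the two least-probable nodes; the expected code length is the sum of the merged weights.
merge 79/1000 + 14/125 → 191/1000
merge 191/1000 + 19/50 → 571/1000
merge 429/1000 + 571/1000 → 1
L = 191/1000 + 571/1000 + 1 = 881/500 = 1.762 bits/symbol.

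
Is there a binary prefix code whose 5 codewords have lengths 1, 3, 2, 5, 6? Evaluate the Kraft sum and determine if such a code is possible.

0.921875; yes

With common denominator 2^6 = 64: Σ 2^(−ℓᵢ) = 32/64 + 8/64 + 16/64 + 2/64 + 1/64 = 59/64 = 0.921875.
Kraft's inequality requires Σ ≤ 1; here Σ = 0.921875 ≤ 1, so such a prefix code exists.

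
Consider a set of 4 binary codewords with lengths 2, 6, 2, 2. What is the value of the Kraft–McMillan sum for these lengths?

0.765625

With common denominator 2^6 = 64: Σ 2^(−ℓᵢ) = 16/64 + 1/64 + 16/64 + 16/64 = 49/64 = 0.765625.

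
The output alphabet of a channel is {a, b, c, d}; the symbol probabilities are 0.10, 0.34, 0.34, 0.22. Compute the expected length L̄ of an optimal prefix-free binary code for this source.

Repeatedly combine the two least-probable nodes; the expected code length is the sum of the merged weights.
merge 1/10 + 11/50 → 8/25
merge 8/25 + 17/50 → 33/50
merge 17/50 + 33/50 → 1
L = 8/25 + 33/50 + 1 = 99/50 = 1.98 bits/symbol.

1.98 bits/symbol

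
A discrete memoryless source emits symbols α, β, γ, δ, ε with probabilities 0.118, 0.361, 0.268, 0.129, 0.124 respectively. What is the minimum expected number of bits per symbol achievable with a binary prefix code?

2.242 bits/symbol

Repeatedly combine the two least-probable nodes; the expected code length is the sum of the merged weights.
merge 59/500 + 31/250 → 121/500
merge 129/1000 + 121/500 → 371/1000
merge 67/250 + 361/1000 → 629/1000
merge 371/1000 + 629/1000 → 1
L = 121/500 + 371/1000 + 629/1000 + 1 = 1121/500 = 2.242 bits/symbol.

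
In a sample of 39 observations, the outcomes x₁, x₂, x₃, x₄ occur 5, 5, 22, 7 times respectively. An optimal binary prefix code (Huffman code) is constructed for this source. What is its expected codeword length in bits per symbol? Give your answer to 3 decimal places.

1.692 bits/symbol

Probabilities are the counts divided by 39.
Repeatedly combine the two least-probable nodes; the expected code length is the sum of the merged weights.
merge 5/39 + 5/39 → 10/39
merge 7/39 + 10/39 → 17/39
merge 17/39 + 22/39 → 1
L = 10/39 + 17/39 + 1 = 22/13 ≈ 1.692 bits/symbol.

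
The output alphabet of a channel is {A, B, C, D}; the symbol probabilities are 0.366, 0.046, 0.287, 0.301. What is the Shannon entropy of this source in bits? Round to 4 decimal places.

1.7733 bits

H = −Σ pᵢ log₂ pᵢ.
−0.366·log₂(0.366) = 0.5307
−0.046·log₂(0.046) = 0.2043
−0.287·log₂(0.287) = 0.5169
−0.301·log₂(0.301) = 0.5214
Sum ≈ 1.7733 → 1.7733 bits.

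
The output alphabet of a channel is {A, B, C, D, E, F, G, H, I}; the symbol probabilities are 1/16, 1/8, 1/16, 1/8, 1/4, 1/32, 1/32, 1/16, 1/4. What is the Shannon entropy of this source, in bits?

2.8125 bits

Each probability is a power of 1/2, so log₂(1/p) is an integer.
H = Σ p·log₂(1/p) = 1/16·4 + 1/8·3 + 1/16·4 + 1/8·3 + 1/4·2 + 1/32·5 + 1/32·5 + 1/16·4 + 1/4·2 = 2.8125 bits.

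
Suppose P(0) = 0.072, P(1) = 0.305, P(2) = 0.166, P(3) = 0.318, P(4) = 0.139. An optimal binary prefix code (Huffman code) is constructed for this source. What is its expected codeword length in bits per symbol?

2.211 bits/symbol

Repeatedly combine the two least-probable nodes; the expected code length is the sum of the merged weights.
merge 9/125 + 139/1000 → 211/1000
merge 83/500 + 211/1000 → 377/1000
merge 61/200 + 159/500 → 623/1000
merge 377/1000 + 623/1000 → 1
L = 211/1000 + 377/1000 + 623/1000 + 1 = 2211/1000 = 2.211 bits/symbol.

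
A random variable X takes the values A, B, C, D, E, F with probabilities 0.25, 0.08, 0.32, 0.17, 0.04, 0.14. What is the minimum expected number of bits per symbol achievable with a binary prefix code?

2.38 bits/symbol

Repeatedly combine the two least-probable nodes; the expected code length is the sum of the merged weights.
merge 1/25 + 2/25 → 3/25
merge 3/25 + 7/50 → 13/50
merge 17/100 + 1/4 → 21/50
merge 13/50 + 8/25 → 29/50
merge 21/50 + 29/50 → 1
L = 3/25 + 13/50 + 21/50 + 29/50 + 1 = 119/50 = 2.38 bits/symbol.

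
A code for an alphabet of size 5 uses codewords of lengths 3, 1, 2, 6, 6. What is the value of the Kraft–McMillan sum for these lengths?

0.90625

With common denominator 2^6 = 64: Σ 2^(−ℓᵢ) = 8/64 + 32/64 + 16/64 + 1/64 + 1/64 = 58/64 = 0.90625.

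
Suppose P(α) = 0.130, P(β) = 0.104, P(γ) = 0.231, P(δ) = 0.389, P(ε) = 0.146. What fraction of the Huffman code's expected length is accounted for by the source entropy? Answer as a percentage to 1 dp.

Entropy H = −Σ p log₂ p ≈ 2.1458 bits.
Huffman merges: 13/125+13/100→117/500; 73/500+231/1000→377/1000; 117/500+377/1000→611/1000; 389/1000+611/1000→1. L = 1111/500 ≈ 2.2220.
Efficiency = H/L = 2.1458/2.2220 = 96.6%.

96.6%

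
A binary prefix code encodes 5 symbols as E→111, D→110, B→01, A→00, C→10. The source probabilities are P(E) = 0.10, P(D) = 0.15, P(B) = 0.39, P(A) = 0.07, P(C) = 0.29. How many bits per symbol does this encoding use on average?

L̄ = Σ pᵢ·ℓᵢ = 0.10·3 + 0.15·3 + 0.39·2 + 0.07·2 + 0.29·2 = 2.25 bits/symbol.

2.25 bits/symbol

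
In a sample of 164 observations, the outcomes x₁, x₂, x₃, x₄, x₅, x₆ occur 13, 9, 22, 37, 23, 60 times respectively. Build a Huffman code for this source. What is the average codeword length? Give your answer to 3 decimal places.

Probabilities are the counts divided by 164.
Repeatedly combine the two least-probable nodes; the expected code length is the sum of the merged weights.
merge 9/164 + 13/164 → 11/82
merge 11/82 + 11/82 → 11/41
merge 23/164 + 37/164 → 15/41
merge 11/41 + 15/41 → 26/41
merge 15/41 + 26/41 → 1
L = 11/82 + 11/41 + 15/41 + 26/41 + 1 = 197/82 ≈ 2.402 bits/symbol.

2.402 bits/symbol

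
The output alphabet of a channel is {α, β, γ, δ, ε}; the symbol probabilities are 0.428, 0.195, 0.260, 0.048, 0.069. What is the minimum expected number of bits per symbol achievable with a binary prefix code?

2.001 bits/symbol

Repeatedly combine the two least-probable nodes; the expected code length is the sum of the merged weights.
merge 6/125 + 69/1000 → 117/1000
merge 117/1000 + 39/200 → 39/125
merge 13/50 + 39/125 → 143/250
merge 107/250 + 143/250 → 1
L = 117/1000 + 39/125 + 143/250 + 1 = 2001/1000 = 2.001 bits/symbol.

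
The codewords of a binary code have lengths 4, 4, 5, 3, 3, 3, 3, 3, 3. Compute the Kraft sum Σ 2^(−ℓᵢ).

With common denominator 2^5 = 32: Σ 2^(−ℓᵢ) = 2/32 + 2/32 + 1/32 + 4/32 + 4/32 + 4/32 + 4/32 + 4/32 + 4/32 = 29/32 = 0.90625.

0.90625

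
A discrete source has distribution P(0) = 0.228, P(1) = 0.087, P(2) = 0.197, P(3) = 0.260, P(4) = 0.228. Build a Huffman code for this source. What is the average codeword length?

Repeatedly combine the two least-probable nodes; the expected code length is the sum of the merged weights.
merge 87/1000 + 197/1000 → 71/250
merge 57/250 + 57/250 → 57/125
merge 13/50 + 71/250 → 68/125
merge 57/125 + 68/125 → 1
L = 71/250 + 57/125 + 68/125 + 1 = 571/250 = 2.284 bits/symbol.

2.284 bits/symbol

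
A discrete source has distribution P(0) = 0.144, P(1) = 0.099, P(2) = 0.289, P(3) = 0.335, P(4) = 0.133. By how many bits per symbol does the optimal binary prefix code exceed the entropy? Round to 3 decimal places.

0.066 bits

Entropy H = −Σ p log₂ p ≈ 2.1661 bits.
Huffman merges: 99/1000+133/1000→29/125; 18/125+29/125→47/125; 289/1000+67/200→78/125; 47/125+78/125→1. L = 279/125 ≈ 2.2320.
L − H = 2.2320 − 2.1661 = 0.066 bits.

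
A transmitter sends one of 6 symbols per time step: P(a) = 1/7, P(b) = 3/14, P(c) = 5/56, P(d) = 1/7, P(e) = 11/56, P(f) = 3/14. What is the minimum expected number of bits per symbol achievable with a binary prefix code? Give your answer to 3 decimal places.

Repeatedly combine the two least-probable nodes; the expected code length is the sum of the merged weights.
merge 5/56 + 1/7 → 13/56
merge 1/7 + 11/56 → 19/56
merge 3/14 + 3/14 → 3/7
merge 13/56 + 19/56 → 4/7
merge 3/7 + 4/7 → 1
L = 13/56 + 19/56 + 3/7 + 4/7 + 1 = 18/7 ≈ 2.571 bits/symbol.

2.571 bits/symbol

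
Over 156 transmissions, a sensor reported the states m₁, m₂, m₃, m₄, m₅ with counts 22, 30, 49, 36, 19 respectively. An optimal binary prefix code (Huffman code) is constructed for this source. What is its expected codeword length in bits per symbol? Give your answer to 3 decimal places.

Probabilities are the counts divided by 156.
Repeatedly combine the two least-probable nodes; the expected code length is the sum of the merged weights.
merge 19/156 + 11/78 → 41/156
merge 5/26 + 3/13 → 11/26
merge 41/156 + 49/156 → 15/26
merge 11/26 + 15/26 → 1
L = 41/156 + 11/26 + 15/26 + 1 = 353/156 ≈ 2.263 bits/symbol.

2.263 bits/symbol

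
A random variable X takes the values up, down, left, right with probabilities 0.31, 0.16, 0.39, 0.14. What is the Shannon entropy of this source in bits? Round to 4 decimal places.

1.8737 bits

H = −Σ pᵢ log₂ pᵢ.
−0.31·log₂(0.31) = 0.5238
−0.16·log₂(0.16) = 0.4230
−0.39·log₂(0.39) = 0.5298
−0.14·log₂(0.14) = 0.3971
Sum ≈ 1.8737 → 1.8737 bits.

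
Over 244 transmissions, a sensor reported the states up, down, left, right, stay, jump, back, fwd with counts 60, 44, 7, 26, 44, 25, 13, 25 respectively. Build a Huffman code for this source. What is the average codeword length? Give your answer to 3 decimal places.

Probabilities are the counts divided by 244.
Repeatedly combine the two least-probable nodes; the expected code length is the sum of the merged weights.
merge 7/244 + 13/244 → 5/61
merge 5/61 + 25/244 → 45/244
merge 25/244 + 13/122 → 51/244
merge 11/61 + 11/61 → 22/61
merge 45/244 + 51/244 → 24/61
merge 15/61 + 22/61 → 37/61
merge 24/61 + 37/61 → 1
L = 5/61 + 45/244 + 51/244 + 22/61 + 24/61 + 37/61 + 1 = 173/61 ≈ 2.836 bits/symbol.

2.836 bits/symbol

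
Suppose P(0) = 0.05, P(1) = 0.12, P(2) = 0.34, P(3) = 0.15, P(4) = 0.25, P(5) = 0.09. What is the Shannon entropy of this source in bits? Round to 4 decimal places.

2.3355 bits

H = −Σ pᵢ log₂ pᵢ.
−0.05·log₂(0.05) = 0.2161
−0.12·log₂(0.12) = 0.3671
−0.34·log₂(0.34) = 0.5292
−0.15·log₂(0.15) = 0.4105
−0.25·log₂(0.25) = 0.5000
−0.09·log₂(0.09) = 0.3127
Sum ≈ 2.3355 → 2.3355 bits.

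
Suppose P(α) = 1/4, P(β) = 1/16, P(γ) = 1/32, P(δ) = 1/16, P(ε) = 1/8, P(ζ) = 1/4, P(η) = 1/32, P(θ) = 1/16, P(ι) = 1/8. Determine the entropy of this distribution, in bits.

Each probability is a power of 1/2, so log₂(1/p) is an integer.
H = Σ p·log₂(1/p) = 1/4·2 + 1/16·4 + 1/32·5 + 1/16·4 + 1/8·3 + 1/4·2 + 1/32·5 + 1/16·4 + 1/8·3 = 2.8125 bits.

2.8125 bits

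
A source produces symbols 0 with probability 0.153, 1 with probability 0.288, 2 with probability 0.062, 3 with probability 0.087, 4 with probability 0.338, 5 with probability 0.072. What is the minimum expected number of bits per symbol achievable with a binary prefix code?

Repeatedly combine the two least-probable nodes; the expected code length is the sum of the merged weights.
merge 31/500 + 9/125 → 67/500
merge 87/1000 + 67/500 → 221/1000
merge 153/1000 + 221/1000 → 187/500
merge 36/125 + 169/500 → 313/500
merge 187/500 + 313/500 → 1
L = 67/500 + 221/1000 + 187/500 + 313/500 + 1 = 471/200 = 2.355 bits/symbol.

2.355 bits/symbol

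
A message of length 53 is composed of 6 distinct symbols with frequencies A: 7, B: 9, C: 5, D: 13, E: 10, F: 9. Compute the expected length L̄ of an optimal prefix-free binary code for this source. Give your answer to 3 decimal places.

2.566 bits/symbol

Probabilities are the counts divided by 53.
Repeatedly combine the two least-probable nodes; the expected code length is the sum of the merged weights.
merge 5/53 + 7/53 → 12/53
merge 9/53 + 9/53 → 18/53
merge 10/53 + 12/53 → 22/53
merge 13/53 + 18/53 → 31/53
merge 22/53 + 31/53 → 1
L = 12/53 + 18/53 + 22/53 + 31/53 + 1 = 136/53 ≈ 2.566 bits/symbol.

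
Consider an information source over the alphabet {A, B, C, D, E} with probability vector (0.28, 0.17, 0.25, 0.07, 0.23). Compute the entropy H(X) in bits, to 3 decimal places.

2.205 bits

H = −Σ pᵢ log₂ pᵢ.
−0.28·log₂(0.28) = 0.5142
−0.17·log₂(0.17) = 0.4346
−0.25·log₂(0.25) = 0.5000
−0.07·log₂(0.07) = 0.2686
−0.23·log₂(0.23) = 0.4877
Sum ≈ 2.2050 → 2.205 bits.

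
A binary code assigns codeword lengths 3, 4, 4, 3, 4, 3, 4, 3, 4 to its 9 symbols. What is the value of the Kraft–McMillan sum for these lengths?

0.8125

With common denominator 2^4 = 16: Σ 2^(−ℓᵢ) = 2/16 + 1/16 + 1/16 + 2/16 + 1/16 + 2/16 + 1/16 + 2/16 + 1/16 = 13/16 = 0.8125.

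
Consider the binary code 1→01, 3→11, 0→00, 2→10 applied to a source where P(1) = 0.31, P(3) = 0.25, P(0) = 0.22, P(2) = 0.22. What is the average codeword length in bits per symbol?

2 bits/symbol

L̄ = Σ pᵢ·ℓᵢ = 0.31·2 + 0.25·2 + 0.22·2 + 0.22·2 = 2 bits/symbol.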